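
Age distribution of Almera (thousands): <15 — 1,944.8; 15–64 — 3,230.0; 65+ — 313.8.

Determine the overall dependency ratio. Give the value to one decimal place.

Total dependency ratio: 69.9

Total dependency ratio = (1,944.8 + 313.8) / 3,230.0 × 100 = 2,258.6 / 3,230.0 × 100 = 69.9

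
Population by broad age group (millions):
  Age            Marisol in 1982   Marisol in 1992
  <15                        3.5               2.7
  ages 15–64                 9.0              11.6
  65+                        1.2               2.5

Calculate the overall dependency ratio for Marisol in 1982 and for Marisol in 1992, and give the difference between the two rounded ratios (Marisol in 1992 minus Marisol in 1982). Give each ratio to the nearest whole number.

Marisol in 1982: (3.5 + 1.2) / 9.0 × 100 = 4.7 / 9.0 × 100 = 52
Marisol in 1992: (2.7 + 2.5) / 11.6 × 100 = 5.2 / 11.6 × 100 = 45

Marisol in 1982: 52
Marisol in 1992: 45
Difference: -7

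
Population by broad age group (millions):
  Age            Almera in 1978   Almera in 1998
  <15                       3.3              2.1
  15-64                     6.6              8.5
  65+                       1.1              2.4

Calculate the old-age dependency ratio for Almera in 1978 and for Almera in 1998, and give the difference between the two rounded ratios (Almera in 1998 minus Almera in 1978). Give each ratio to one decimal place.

Almera in 1978: 16.7
Almera in 1998: 28.2
Difference: +11.5

Almera in 1978: 1.1 / 6.6 × 100 = 16.7
Almera in 1998: 2.4 / 8.5 × 100 = 28.2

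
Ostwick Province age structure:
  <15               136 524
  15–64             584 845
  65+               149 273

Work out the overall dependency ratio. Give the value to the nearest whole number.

Total dependency ratio: 49

Total dependency ratio = (136 524 + 149 273) / 584 845 × 100 = 285 797 / 584 845 × 100 = 49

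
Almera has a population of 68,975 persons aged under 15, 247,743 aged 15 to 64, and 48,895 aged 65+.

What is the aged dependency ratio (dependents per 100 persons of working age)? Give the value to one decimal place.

Old-age dependency ratio = 48,895 / 247,743 × 100 = 19.7

Old-age dependency ratio: 19.7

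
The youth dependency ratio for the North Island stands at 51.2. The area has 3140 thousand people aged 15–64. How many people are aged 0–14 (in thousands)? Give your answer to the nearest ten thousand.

Youth dependency ratio = youth / working-age × 100
51.2 = Y / 3140 × 100
⇒ 1610

Aged 0–14: 1610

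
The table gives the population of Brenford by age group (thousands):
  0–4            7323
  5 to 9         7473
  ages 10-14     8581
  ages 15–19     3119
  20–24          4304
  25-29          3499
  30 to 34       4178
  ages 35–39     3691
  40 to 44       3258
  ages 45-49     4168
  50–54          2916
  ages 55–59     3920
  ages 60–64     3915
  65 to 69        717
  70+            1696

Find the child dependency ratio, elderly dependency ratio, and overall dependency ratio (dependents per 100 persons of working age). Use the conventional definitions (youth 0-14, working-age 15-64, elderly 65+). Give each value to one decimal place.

Youth dependency ratio: 63.2
Old-age dependency ratio: 6.5
Total dependency ratio: 69.8

0–14: 7323 + 7473 + 8581 = 23377
15–64: 3119 + 4304 + 3499 + 4178 + 3691 + 3258 + 4168 + 2916 + 3920 + 3915 = 36968
65+: 717 + 1696 = 2413
Youth dependency ratio = 23377 / 36968 × 100 = 63.2
Old-age dependency ratio = 2413 / 36968 × 100 = 6.5
Total dependency ratio = (23377 + 2413) / 36968 × 100 = 25790 / 36968 × 100 = 69.8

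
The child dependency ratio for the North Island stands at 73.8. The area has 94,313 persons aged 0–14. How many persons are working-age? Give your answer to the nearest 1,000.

Working-age: 128,000

Youth dependency ratio = youth / working-age × 100
73.8 = 94,313 / W × 100
⇒ 128,000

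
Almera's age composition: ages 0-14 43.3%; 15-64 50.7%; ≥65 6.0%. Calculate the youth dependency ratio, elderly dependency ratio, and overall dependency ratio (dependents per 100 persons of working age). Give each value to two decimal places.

Youth dependency ratio = 43.3 / 50.7 × 100 = 85.40
Old-age dependency ratio = 6.0 / 50.7 × 100 = 11.83
Total dependency ratio = (43.3 + 6.0) / 50.7 × 100 = 49.3 / 50.7 × 100 = 97.24

Youth dependency ratio: 85.40
Old-age dependency ratio: 11.83
Total dependency ratio: 97.24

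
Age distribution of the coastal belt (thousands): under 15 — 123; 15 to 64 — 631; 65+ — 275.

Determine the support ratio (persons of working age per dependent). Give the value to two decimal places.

Support ratio: 1.59

Support ratio = 631 / (123 + 275) = 631 / 398 = 1.59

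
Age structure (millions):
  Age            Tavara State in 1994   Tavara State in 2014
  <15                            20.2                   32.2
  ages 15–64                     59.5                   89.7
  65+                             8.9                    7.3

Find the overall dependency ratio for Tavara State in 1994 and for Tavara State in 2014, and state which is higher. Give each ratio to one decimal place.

Tavara State in 1994: 48.9
Tavara State in 2014: 44.0
Higher: Tavara State in 1994

Tavara State in 1994: (20.2 + 8.9) / 59.5 × 100 = 29.1 / 59.5 × 100 = 48.9
Tavara State in 2014: (32.2 + 7.3) / 89.7 × 100 = 39.5 / 89.7 × 100 = 44.0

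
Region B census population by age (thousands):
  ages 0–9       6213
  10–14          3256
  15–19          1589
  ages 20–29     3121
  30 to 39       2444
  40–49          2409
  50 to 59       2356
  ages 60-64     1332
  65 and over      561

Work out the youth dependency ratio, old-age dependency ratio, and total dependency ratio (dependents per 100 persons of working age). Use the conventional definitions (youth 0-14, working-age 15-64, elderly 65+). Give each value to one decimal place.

0–14: 6213 + 3256 = 9469
15–64: 1589 + 3121 + 2444 + 2409 + 2356 + 1332 = 13251
65+: 561
Youth dependency ratio = 9469 / 13251 × 100 = 71.5
Old-age dependency ratio = 561 / 13251 × 100 = 4.2
Total dependency ratio = (9469 + 561) / 13251 × 100 = 10030 / 13251 × 100 = 75.7

Youth dependency ratio: 71.5
Old-age dependency ratio: 4.2
Total dependency ratio: 75.7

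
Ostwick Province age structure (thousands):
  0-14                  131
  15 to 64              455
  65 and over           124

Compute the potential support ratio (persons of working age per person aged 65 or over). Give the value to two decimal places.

Potential support ratio: 3.67

Potential support ratio = 455 / 124 = 3.67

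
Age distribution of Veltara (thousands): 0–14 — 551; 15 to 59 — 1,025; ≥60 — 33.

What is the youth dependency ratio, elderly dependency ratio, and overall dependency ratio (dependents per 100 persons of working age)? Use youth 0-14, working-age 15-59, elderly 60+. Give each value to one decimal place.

Youth dependency ratio: 53.8
Old-age dependency ratio: 3.2
Total dependency ratio: 57.0

Youth dependency ratio = 551 / 1,025 × 100 = 53.8
Old-age dependency ratio = 33 / 1,025 × 100 = 3.2
Total dependency ratio = (551 + 33) / 1,025 × 100 = 584 / 1,025 × 100 = 57.0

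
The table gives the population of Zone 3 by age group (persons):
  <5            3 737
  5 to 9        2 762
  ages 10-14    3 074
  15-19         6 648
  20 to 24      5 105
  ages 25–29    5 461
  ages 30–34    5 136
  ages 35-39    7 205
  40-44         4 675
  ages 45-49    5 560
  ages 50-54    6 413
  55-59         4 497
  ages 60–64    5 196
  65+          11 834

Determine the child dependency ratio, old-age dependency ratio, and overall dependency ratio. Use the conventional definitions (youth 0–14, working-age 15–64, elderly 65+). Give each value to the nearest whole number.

0–14: 3 737 + 2 762 + 3 074 = 9 573
15–64: 6 648 + 5 105 + 5 461 + 5 136 + 7 205 + 4 675 + 5 560 + 6 413 + 4 497 + 5 196 = 55 896
65+: 11 834
Youth dependency ratio = 9 573 / 55 896 × 100 = 17
Old-age dependency ratio = 11 834 / 55 896 × 100 = 21
Total dependency ratio = (9 573 + 11 834) / 55 896 × 100 = 21 407 / 55 896 × 100 = 38

Youth dependency ratio: 17
Old-age dependency ratio: 21
Total dependency ratio: 38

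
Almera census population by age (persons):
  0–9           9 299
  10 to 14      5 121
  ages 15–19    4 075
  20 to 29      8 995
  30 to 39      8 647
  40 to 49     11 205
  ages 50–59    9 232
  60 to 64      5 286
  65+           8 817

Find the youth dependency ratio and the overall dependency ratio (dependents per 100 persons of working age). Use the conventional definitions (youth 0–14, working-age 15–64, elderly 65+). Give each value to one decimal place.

Youth dependency ratio: 30.4
Total dependency ratio: 49.0

0–14: 9 299 + 5 121 = 14 420
15–64: 4 075 + 8 995 + 8 647 + 11 205 + 9 232 + 5 286 = 47 440
65+: 8 817
Youth dependency ratio = 14 420 / 47 440 × 100 = 30.4
Total dependency ratio = (14 420 + 8 817) / 47 440 × 100 = 23 237 / 47 440 × 100 = 49.0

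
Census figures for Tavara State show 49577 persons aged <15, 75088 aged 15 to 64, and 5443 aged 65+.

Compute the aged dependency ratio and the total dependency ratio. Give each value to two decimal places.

Old-age dependency ratio: 7.25
Total dependency ratio: 73.27

Old-age dependency ratio = 5443 / 75088 × 100 = 7.25
Total dependency ratio = (49577 + 5443) / 75088 × 100 = 55020 / 75088 × 100 = 73.27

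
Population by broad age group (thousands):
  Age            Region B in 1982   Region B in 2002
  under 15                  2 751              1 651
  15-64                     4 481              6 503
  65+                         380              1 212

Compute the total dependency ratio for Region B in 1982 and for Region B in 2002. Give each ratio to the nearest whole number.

Region B in 1982: (2 751 + 380) / 4 481 × 100 = 3 131 / 4 481 × 100 = 70
Region B in 2002: (1 651 + 1 212) / 6 503 × 100 = 2 863 / 6 503 × 100 = 44

Region B in 1982: 70
Region B in 2002: 44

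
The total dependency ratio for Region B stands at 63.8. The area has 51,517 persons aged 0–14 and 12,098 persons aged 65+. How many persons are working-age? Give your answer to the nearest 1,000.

Total dependency ratio = (youth + elderly) / working-age × 100
63.8 = (51,517 + 12,098) / W × 100
⇒ 100,000

Working-age: 100,000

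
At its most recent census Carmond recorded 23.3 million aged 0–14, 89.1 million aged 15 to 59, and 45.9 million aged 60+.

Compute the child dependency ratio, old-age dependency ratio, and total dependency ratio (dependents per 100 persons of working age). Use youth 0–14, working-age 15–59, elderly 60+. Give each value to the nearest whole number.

Youth dependency ratio = 23.3 / 89.1 × 100 = 26
Old-age dependency ratio = 45.9 / 89.1 × 100 = 52
Total dependency ratio = (23.3 + 45.9) / 89.1 × 100 = 69.2 / 89.1 × 100 = 78

Youth dependency ratio: 26
Old-age dependency ratio: 52
Total dependency ratio: 78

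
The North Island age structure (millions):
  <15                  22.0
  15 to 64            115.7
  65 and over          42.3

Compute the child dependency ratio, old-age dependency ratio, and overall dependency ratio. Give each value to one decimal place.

Youth dependency ratio: 19.0
Old-age dependency ratio: 36.6
Total dependency ratio: 55.6

Youth dependency ratio = 22.0 / 115.7 × 100 = 19.0
Old-age dependency ratio = 42.3 / 115.7 × 100 = 36.6
Total dependency ratio = (22.0 + 42.3) / 115.7 × 100 = 64.3 / 115.7 × 100 = 55.6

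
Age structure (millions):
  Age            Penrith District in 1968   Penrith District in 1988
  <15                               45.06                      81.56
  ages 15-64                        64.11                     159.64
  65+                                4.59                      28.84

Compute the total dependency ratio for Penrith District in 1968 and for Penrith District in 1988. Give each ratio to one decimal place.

Penrith District in 1968: 77.4
Penrith District in 1988: 69.2

Penrith District in 1968: (45.06 + 4.59) / 64.11 × 100 = 49.65 / 64.11 × 100 = 77.4
Penrith District in 1988: (81.56 + 28.84) / 159.64 × 100 = 110.40 / 159.64 × 100 = 69.2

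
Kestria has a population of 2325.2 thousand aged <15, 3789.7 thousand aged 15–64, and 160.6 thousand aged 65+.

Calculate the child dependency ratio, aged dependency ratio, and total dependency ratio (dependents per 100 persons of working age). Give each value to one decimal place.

Youth dependency ratio: 61.4
Old-age dependency ratio: 4.2
Total dependency ratio: 65.6

Youth dependency ratio = 2325.2 / 3789.7 × 100 = 61.4
Old-age dependency ratio = 160.6 / 3789.7 × 100 = 4.2
Total dependency ratio = (2325.2 + 160.6) / 3789.7 × 100 = 2485.8 / 3789.7 × 100 = 65.6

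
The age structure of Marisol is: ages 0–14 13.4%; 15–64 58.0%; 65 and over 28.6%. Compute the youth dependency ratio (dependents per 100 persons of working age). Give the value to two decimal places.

Youth dependency ratio: 23.10

Youth dependency ratio = 13.4 / 58.0 × 100 = 23.10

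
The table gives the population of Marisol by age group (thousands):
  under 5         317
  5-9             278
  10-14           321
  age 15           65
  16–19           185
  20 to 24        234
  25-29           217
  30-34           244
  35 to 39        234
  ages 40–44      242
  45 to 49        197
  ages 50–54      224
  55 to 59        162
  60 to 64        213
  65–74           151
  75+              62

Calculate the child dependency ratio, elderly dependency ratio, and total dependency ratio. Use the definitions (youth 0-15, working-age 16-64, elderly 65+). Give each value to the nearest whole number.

Youth dependency ratio: 46
Old-age dependency ratio: 10
Total dependency ratio: 55

0–15: 317 + 278 + 321 + 65 = 981
16–64: 185 + 234 + 217 + 244 + 234 + 242 + 197 + 224 + 162 + 213 = 2 152
65+: 151 + 62 = 213
Youth dependency ratio = 981 / 2 152 × 100 = 46
Old-age dependency ratio = 213 / 2 152 × 100 = 10
Total dependency ratio = (981 + 213) / 2 152 × 100 = 1 194 / 2 152 × 100 = 55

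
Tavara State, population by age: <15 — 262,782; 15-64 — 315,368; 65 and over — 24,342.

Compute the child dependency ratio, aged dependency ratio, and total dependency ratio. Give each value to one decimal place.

Youth dependency ratio = 262,782 / 315,368 × 100 = 83.3
Old-age dependency ratio = 24,342 / 315,368 × 100 = 7.7
Total dependency ratio = (262,782 + 24,342) / 315,368 × 100 = 287,124 / 315,368 × 100 = 91.0

Youth dependency ratio: 83.3
Old-age dependency ratio: 7.7
Total dependency ratio: 91.0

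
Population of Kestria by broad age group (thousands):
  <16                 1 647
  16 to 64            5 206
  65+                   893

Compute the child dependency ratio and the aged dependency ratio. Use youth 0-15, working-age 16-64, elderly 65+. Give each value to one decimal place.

Youth dependency ratio: 31.6
Old-age dependency ratio: 17.2

Youth dependency ratio = 1 647 / 5 206 × 100 = 31.6
Old-age dependency ratio = 893 / 5 206 × 100 = 17.2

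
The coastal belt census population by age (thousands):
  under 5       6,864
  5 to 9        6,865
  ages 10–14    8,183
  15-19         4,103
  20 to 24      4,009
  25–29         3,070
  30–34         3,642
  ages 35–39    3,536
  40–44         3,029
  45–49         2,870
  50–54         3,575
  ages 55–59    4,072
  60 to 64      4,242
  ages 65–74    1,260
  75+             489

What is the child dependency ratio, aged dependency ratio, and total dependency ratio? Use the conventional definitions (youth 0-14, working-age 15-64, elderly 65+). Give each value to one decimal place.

Youth dependency ratio: 60.6
Old-age dependency ratio: 4.8
Total dependency ratio: 65.5

0–14: 6,864 + 6,865 + 8,183 = 21,912
15–64: 4,103 + 4,009 + 3,070 + 3,642 + 3,536 + 3,029 + 2,870 + 3,575 + 4,072 + 4,242 = 36,148
65+: 1,260 + 489 = 1,749
Youth dependency ratio = 21,912 / 36,148 × 100 = 60.6
Old-age dependency ratio = 1,749 / 36,148 × 100 = 4.8
Total dependency ratio = (21,912 + 1,749) / 36,148 × 100 = 23,661 / 36,148 × 100 = 65.5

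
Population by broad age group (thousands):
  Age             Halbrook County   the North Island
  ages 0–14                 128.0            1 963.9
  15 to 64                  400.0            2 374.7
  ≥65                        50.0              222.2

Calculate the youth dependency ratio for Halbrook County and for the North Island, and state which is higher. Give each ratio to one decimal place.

Halbrook County: 32.0
the North Island: 82.7
Higher: the North Island

Halbrook County: 128.0 / 400.0 × 100 = 32.0
the North Island: 1 963.9 / 2 374.7 × 100 = 82.7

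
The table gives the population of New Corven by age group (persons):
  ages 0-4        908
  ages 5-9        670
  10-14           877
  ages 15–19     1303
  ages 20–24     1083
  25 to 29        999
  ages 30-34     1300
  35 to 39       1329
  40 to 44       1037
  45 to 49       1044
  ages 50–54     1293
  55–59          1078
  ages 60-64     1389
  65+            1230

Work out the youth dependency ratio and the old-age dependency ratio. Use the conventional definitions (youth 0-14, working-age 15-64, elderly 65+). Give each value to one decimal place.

Youth dependency ratio: 20.7
Old-age dependency ratio: 10.4

0–14: 908 + 670 + 877 = 2455
15–64: 1303 + 1083 + 999 + 1300 + 1329 + 1037 + 1044 + 1293 + 1078 + 1389 = 11855
65+: 1230
Youth dependency ratio = 2455 / 11855 × 100 = 20.7
Old-age dependency ratio = 1230 / 11855 × 100 = 10.4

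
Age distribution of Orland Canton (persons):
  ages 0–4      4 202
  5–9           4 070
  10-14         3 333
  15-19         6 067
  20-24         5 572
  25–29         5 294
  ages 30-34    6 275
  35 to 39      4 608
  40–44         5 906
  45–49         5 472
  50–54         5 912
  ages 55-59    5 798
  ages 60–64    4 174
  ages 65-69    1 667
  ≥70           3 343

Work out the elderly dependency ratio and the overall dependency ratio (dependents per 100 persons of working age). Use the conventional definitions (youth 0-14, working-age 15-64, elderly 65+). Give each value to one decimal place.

0–14: 4 202 + 4 070 + 3 333 = 11 605
15–64: 6 067 + 5 572 + 5 294 + 6 275 + 4 608 + 5 906 + 5 472 + 5 912 + 5 798 + 4 174 = 55 078
65+: 1 667 + 3 343 = 5 010
Old-age dependency ratio = 5 010 / 55 078 × 100 = 9.1
Total dependency ratio = (11 605 + 5 010) / 55 078 × 100 = 16 615 / 55 078 × 100 = 30.2

Old-age dependency ratio: 9.1
Total dependency ratio: 30.2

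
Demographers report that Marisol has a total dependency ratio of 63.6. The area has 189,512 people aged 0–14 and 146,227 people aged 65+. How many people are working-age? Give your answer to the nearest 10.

Total dependency ratio = (youth + elderly) / working-age × 100
63.6 = (189,512 + 146,227) / W × 100
⇒ 527,890

Working-age: 527,890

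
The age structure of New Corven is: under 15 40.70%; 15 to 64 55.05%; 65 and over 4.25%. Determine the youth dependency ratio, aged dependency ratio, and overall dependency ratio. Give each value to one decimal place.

Youth dependency ratio: 73.9
Old-age dependency ratio: 7.7
Total dependency ratio: 81.7

Youth dependency ratio = 40.70 / 55.05 × 100 = 73.9
Old-age dependency ratio = 4.25 / 55.05 × 100 = 7.7
Total dependency ratio = (40.70 + 4.25) / 55.05 × 100 = 44.95 / 55.05 × 100 = 81.7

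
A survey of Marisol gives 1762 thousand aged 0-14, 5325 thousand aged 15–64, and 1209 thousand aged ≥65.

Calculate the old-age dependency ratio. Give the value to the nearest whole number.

Old-age dependency ratio = 1209 / 5325 × 100 = 23

Old-age dependency ratio: 23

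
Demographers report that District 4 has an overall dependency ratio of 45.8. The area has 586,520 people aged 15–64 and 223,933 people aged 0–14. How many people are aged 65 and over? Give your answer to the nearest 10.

Aged 65 and over: 44,690

Total dependency ratio = (youth + elderly) / working-age × 100
45.8 = (223,933 + E) / 586,520 × 100
⇒ 44,690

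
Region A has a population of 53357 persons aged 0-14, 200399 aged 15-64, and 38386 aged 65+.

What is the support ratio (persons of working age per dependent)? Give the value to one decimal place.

Support ratio = 200399 / (53357 + 38386) = 200399 / 91743 = 2.2

Support ratio: 2.2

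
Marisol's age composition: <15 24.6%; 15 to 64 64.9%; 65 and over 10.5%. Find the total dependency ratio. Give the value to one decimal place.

Total dependency ratio: 54.1

Total dependency ratio = (24.6 + 10.5) / 64.9 × 100 = 35.1 / 64.9 × 100 = 54.1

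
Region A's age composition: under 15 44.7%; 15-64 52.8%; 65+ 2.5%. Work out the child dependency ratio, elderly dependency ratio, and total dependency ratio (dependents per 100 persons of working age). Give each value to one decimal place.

Youth dependency ratio: 84.7
Old-age dependency ratio: 4.7
Total dependency ratio: 89.4

Youth dependency ratio = 44.7 / 52.8 × 100 = 84.7
Old-age dependency ratio = 2.5 / 52.8 × 100 = 4.7
Total dependency ratio = (44.7 + 2.5) / 52.8 × 100 = 47.2 / 52.8 × 100 = 89.4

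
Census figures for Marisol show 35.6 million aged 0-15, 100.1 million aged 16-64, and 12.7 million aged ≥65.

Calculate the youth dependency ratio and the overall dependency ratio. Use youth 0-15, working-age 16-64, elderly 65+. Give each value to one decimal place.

Youth dependency ratio: 35.6
Total dependency ratio: 48.3

Youth dependency ratio = 35.6 / 100.1 × 100 = 35.6
Total dependency ratio = (35.6 + 12.7) / 100.1 × 100 = 48.3 / 100.1 × 100 = 48.3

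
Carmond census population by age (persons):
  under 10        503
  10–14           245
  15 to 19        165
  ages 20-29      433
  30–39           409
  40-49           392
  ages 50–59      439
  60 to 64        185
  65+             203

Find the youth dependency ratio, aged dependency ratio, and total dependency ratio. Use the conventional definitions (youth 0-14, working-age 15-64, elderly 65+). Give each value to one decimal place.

0–14: 503 + 245 = 748
15–64: 165 + 433 + 409 + 392 + 439 + 185 = 2023
65+: 203
Youth dependency ratio = 748 / 2023 × 100 = 37.0
Old-age dependency ratio = 203 / 2023 × 100 = 10.0
Total dependency ratio = (748 + 203) / 2023 × 100 = 951 / 2023 × 100 = 47.0

Youth dependency ratio: 37.0
Old-age dependency ratio: 10.0
Total dependency ratio: 47.0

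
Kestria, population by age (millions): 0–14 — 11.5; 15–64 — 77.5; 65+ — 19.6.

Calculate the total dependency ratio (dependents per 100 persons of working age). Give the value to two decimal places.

Total dependency ratio = (11.5 + 19.6) / 77.5 × 100 = 31.1 / 77.5 × 100 = 40.13

Total dependency ratio: 40.13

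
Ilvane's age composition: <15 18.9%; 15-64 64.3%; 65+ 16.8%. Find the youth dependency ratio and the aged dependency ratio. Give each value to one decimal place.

Youth dependency ratio = 18.9 / 64.3 × 100 = 29.4
Old-age dependency ratio = 16.8 / 64.3 × 100 = 26.1

Youth dependency ratio: 29.4
Old-age dependency ratio: 26.1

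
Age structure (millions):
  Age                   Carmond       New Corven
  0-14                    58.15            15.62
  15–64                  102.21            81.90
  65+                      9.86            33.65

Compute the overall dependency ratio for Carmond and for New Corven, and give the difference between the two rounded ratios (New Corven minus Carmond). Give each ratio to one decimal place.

Carmond: 66.5
New Corven: 60.2
Difference: -6.3

Carmond: (58.15 + 9.86) / 102.21 × 100 = 68.01 / 102.21 × 100 = 66.5
New Corven: (15.62 + 33.65) / 81.90 × 100 = 49.27 / 81.90 × 100 = 60.2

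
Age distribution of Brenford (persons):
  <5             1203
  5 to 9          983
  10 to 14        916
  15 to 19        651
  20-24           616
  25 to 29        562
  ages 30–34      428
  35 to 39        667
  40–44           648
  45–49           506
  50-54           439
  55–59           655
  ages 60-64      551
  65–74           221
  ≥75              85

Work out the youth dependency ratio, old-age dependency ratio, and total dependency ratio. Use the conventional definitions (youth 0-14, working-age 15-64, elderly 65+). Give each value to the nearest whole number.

Youth dependency ratio: 54
Old-age dependency ratio: 5
Total dependency ratio: 60

0–14: 1203 + 983 + 916 = 3102
15–64: 651 + 616 + 562 + 428 + 667 + 648 + 506 + 439 + 655 + 551 = 5723
65+: 221 + 85 = 306
Youth dependency ratio = 3102 / 5723 × 100 = 54
Old-age dependency ratio = 306 / 5723 × 100 = 5
Total dependency ratio = (3102 + 306) / 5723 × 100 = 3408 / 5723 × 100 = 60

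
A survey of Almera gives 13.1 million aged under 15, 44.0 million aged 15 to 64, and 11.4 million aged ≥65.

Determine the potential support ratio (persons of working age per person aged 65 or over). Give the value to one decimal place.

Potential support ratio: 3.9

Potential support ratio = 44.0 / 11.4 = 3.9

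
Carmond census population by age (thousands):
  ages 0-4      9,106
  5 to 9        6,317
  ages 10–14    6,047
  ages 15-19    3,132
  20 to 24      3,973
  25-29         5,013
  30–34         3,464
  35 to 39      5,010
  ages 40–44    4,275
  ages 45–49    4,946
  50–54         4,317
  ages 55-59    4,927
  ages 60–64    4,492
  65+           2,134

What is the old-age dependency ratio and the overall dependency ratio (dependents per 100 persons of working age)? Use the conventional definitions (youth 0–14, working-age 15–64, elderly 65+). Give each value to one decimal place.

Old-age dependency ratio: 4.9
Total dependency ratio: 54.2

0–14: 9,106 + 6,317 + 6,047 = 21,470
15–64: 3,132 + 3,973 + 5,013 + 3,464 + 5,010 + 4,275 + 4,946 + 4,317 + 4,927 + 4,492 = 43,549
65+: 2,134
Old-age dependency ratio = 2,134 / 43,549 × 100 = 4.9
Total dependency ratio = (21,470 + 2,134) / 43,549 × 100 = 23,604 / 43,549 × 100 = 54.2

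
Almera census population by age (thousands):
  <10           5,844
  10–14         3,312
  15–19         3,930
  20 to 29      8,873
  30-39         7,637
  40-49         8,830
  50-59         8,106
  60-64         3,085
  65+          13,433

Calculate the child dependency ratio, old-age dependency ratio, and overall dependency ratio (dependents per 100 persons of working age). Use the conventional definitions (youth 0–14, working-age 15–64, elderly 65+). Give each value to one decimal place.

0–14: 5,844 + 3,312 = 9,156
15–64: 3,930 + 8,873 + 7,637 + 8,830 + 8,106 + 3,085 = 40,461
65+: 13,433
Youth dependency ratio = 9,156 / 40,461 × 100 = 22.6
Old-age dependency ratio = 13,433 / 40,461 × 100 = 33.2
Total dependency ratio = (9,156 + 13,433) / 40,461 × 100 = 22,589 / 40,461 × 100 = 55.8

Youth dependency ratio: 22.6
Old-age dependency ratio: 33.2
Total dependency ratio: 55.8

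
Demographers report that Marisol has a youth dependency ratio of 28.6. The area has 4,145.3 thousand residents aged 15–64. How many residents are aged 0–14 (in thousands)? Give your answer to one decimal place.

Aged 0–14: 1,185.6

Youth dependency ratio = youth / working-age × 100
28.6 = Y / 4,145.3 × 100
⇒ 1,185.6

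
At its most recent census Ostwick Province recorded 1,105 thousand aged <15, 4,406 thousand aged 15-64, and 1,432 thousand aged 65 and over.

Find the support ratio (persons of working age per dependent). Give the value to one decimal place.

Support ratio = 4,406 / (1,105 + 1,432) = 4,406 / 2,537 = 1.7

Support ratio: 1.7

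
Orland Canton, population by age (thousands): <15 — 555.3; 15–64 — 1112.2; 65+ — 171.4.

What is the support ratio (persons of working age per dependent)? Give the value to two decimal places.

Support ratio = 1112.2 / (555.3 + 171.4) = 1112.2 / 726.7 = 1.53

Support ratio: 1.53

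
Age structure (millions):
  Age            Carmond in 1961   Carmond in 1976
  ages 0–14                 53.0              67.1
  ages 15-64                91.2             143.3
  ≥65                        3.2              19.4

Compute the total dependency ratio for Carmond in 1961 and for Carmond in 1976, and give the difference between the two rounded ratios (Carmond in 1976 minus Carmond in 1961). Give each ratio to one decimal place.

Carmond in 1961: (53.0 + 3.2) / 91.2 × 100 = 56.2 / 91.2 × 100 = 61.6
Carmond in 1976: (67.1 + 19.4) / 143.3 × 100 = 86.5 / 143.3 × 100 = 60.4

Carmond in 1961: 61.6
Carmond in 1976: 60.4
Difference: -1.2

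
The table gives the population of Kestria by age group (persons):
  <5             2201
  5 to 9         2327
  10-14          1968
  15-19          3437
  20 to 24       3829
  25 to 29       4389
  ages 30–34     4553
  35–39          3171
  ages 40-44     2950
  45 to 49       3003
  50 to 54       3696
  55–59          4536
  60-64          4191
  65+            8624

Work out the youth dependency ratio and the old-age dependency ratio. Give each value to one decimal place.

0–14: 2201 + 2327 + 1968 = 6496
15–64: 3437 + 3829 + 4389 + 4553 + 3171 + 2950 + 3003 + 3696 + 4536 + 4191 = 37755
65+: 8624
Youth dependency ratio = 6496 / 37755 × 100 = 17.2
Old-age dependency ratio = 8624 / 37755 × 100 = 22.8

Youth dependency ratio: 17.2
Old-age dependency ratio: 22.8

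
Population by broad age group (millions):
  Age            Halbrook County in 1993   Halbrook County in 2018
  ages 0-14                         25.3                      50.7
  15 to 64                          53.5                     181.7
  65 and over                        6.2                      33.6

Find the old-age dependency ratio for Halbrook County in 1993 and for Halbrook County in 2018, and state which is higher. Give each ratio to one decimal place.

Halbrook County in 1993: 6.2 / 53.5 × 100 = 11.6
Halbrook County in 2018: 33.6 / 181.7 × 100 = 18.5

Halbrook County in 1993: 11.6
Halbrook County in 2018: 18.5
Higher: Halbrook County in 2018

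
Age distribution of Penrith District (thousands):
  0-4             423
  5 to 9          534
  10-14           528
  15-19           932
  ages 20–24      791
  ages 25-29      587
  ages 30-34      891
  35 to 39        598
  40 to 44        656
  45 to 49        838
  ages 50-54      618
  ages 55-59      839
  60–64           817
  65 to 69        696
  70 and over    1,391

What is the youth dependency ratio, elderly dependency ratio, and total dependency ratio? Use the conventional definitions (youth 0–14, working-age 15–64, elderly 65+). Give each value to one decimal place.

0–14: 423 + 534 + 528 = 1,485
15–64: 932 + 791 + 587 + 891 + 598 + 656 + 838 + 618 + 839 + 817 = 7,567
65+: 696 + 1,391 = 2,087
Youth dependency ratio = 1,485 / 7,567 × 100 = 19.6
Old-age dependency ratio = 2,087 / 7,567 × 100 = 27.6
Total dependency ratio = (1,485 + 2,087) / 7,567 × 100 = 3,572 / 7,567 × 100 = 47.2

Youth dependency ratio: 19.6
Old-age dependency ratio: 27.6
Total dependency ratio: 47.2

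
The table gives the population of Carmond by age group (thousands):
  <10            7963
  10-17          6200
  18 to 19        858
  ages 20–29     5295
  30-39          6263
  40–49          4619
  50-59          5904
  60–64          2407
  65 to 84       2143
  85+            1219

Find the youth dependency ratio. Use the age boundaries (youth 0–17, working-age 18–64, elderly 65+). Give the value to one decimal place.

Youth dependency ratio: 55.9

0–17: 7963 + 6200 = 14163
18–64: 858 + 5295 + 6263 + 4619 + 5904 + 2407 = 25346
65+: 2143 + 1219 = 3362
Youth dependency ratio = 14163 / 25346 × 100 = 55.9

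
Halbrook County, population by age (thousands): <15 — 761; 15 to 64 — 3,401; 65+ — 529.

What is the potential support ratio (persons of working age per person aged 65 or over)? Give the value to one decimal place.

Potential support ratio = 3,401 / 529 = 6.4

Potential support ratio: 6.4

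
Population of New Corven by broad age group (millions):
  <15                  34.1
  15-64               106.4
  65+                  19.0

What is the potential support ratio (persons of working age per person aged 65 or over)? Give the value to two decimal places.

Potential support ratio = 106.4 / 19.0 = 5.60

Potential support ratio: 5.60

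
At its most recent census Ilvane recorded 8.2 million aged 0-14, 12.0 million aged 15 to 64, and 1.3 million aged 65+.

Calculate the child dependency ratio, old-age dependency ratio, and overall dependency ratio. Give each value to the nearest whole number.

Youth dependency ratio = 8.2 / 12.0 × 100 = 68
Old-age dependency ratio = 1.3 / 12.0 × 100 = 11
Total dependency ratio = (8.2 + 1.3) / 12.0 × 100 = 9.5 / 12.0 × 100 = 79

Youth dependency ratio: 68
Old-age dependency ratio: 11
Total dependency ratio: 79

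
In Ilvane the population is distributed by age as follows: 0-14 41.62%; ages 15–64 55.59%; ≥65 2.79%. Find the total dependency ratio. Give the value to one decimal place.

Total dependency ratio = (41.62 + 2.79) / 55.59 × 100 = 44.41 / 55.59 × 100 = 79.9

Total dependency ratio: 79.9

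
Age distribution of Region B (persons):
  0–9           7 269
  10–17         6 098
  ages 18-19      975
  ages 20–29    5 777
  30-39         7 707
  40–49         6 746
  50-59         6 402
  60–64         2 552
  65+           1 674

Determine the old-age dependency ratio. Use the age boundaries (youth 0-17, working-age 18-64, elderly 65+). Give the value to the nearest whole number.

0–17: 7 269 + 6 098 = 13 367
18–64: 975 + 5 777 + 7 707 + 6 746 + 6 402 + 2 552 = 30 159
65+: 1 674
Old-age dependency ratio = 1 674 / 30 159 × 100 = 6

Old-age dependency ratio: 6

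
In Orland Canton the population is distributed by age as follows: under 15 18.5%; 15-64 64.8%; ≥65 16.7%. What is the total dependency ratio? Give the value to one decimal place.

Total dependency ratio: 54.3

Total dependency ratio = (18.5 + 16.7) / 64.8 × 100 = 35.2 / 64.8 × 100 = 54.3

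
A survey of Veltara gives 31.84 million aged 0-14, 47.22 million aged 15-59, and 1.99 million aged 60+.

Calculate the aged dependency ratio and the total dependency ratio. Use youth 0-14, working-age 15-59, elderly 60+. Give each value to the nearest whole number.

Old-age dependency ratio: 4
Total dependency ratio: 72

Old-age dependency ratio = 1.99 / 47.22 × 100 = 4
Total dependency ratio = (31.84 + 1.99) / 47.22 × 100 = 33.83 / 47.22 × 100 = 72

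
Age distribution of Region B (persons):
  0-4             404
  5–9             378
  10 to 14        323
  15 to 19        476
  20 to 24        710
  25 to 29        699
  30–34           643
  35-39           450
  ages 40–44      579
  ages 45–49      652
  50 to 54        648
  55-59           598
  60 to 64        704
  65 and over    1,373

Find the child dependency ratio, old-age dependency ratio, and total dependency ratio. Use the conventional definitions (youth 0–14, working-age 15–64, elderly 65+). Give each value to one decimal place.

0–14: 404 + 378 + 323 = 1,105
15–64: 476 + 710 + 699 + 643 + 450 + 579 + 652 + 648 + 598 + 704 = 6,159
65+: 1,373
Youth dependency ratio = 1,105 / 6,159 × 100 = 17.9
Old-age dependency ratio = 1,373 / 6,159 × 100 = 22.3
Total dependency ratio = (1,105 + 1,373) / 6,159 × 100 = 2,478 / 6,159 × 100 = 40.2

Youth dependency ratio: 17.9
Old-age dependency ratio: 22.3
Total dependency ratio: 40.2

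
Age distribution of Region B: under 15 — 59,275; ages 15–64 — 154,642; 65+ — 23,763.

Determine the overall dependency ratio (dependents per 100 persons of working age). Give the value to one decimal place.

Total dependency ratio: 53.7

Total dependency ratio = (59,275 + 23,763) / 154,642 × 100 = 83,038 / 154,642 × 100 = 53.7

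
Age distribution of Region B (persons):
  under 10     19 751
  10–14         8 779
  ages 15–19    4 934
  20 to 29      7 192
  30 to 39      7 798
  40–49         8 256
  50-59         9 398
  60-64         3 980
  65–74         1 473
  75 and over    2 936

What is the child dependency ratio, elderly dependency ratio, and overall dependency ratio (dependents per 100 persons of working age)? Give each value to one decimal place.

Youth dependency ratio: 68.7
Old-age dependency ratio: 10.6
Total dependency ratio: 79.3

0–14: 19 751 + 8 779 = 28 530
15–64: 4 934 + 7 192 + 7 798 + 8 256 + 9 398 + 3 980 = 41 558
65+: 1 473 + 2 936 = 4 409
Youth dependency ratio = 28 530 / 41 558 × 100 = 68.7
Old-age dependency ratio = 4 409 / 41 558 × 100 = 10.6
Total dependency ratio = (28 530 + 4 409) / 41 558 × 100 = 32 939 / 41 558 × 100 = 79.3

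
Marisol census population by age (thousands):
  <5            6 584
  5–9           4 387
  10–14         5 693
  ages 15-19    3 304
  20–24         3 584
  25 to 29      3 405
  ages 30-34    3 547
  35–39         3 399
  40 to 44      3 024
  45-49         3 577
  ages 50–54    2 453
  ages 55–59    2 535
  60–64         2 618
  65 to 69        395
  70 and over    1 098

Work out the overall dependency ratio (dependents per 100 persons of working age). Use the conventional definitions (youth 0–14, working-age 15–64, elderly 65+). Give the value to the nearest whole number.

Total dependency ratio: 58

0–14: 6 584 + 4 387 + 5 693 = 16 664
15–64: 3 304 + 3 584 + 3 405 + 3 547 + 3 399 + 3 024 + 3 577 + 2 453 + 2 535 + 2 618 = 31 446
65+: 395 + 1 098 = 1 493
Total dependency ratio = (16 664 + 1 493) / 31 446 × 100 = 18 157 / 31 446 × 100 = 58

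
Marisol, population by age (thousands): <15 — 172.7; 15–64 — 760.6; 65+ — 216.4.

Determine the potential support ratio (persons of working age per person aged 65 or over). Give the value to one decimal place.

Potential support ratio: 3.5

Potential support ratio = 760.6 / 216.4 = 3.5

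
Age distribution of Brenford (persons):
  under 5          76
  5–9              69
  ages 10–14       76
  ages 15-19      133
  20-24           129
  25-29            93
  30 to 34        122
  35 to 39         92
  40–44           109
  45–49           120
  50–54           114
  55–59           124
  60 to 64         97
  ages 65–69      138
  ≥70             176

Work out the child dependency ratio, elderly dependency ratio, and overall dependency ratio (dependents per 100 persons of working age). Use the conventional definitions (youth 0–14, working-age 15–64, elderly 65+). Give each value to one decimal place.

Youth dependency ratio: 19.5
Old-age dependency ratio: 27.7
Total dependency ratio: 47.2

0–14: 76 + 69 + 76 = 221
15–64: 133 + 129 + 93 + 122 + 92 + 109 + 120 + 114 + 124 + 97 = 1 133
65+: 138 + 176 = 314
Youth dependency ratio = 221 / 1 133 × 100 = 19.5
Old-age dependency ratio = 314 / 1 133 × 100 = 27.7
Total dependency ratio = (221 + 314) / 1 133 × 100 = 535 / 1 133 × 100 = 47.2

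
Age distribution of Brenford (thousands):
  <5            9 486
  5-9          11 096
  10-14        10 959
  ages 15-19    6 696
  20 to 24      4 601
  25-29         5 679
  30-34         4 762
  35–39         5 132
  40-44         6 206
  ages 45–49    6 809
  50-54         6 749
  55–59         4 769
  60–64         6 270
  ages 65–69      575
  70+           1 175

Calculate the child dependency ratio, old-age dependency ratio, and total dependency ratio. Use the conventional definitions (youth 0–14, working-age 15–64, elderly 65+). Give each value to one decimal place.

Youth dependency ratio: 54.7
Old-age dependency ratio: 3.0
Total dependency ratio: 57.7

0–14: 9 486 + 11 096 + 10 959 = 31 541
15–64: 6 696 + 4 601 + 5 679 + 4 762 + 5 132 + 6 206 + 6 809 + 6 749 + 4 769 + 6 270 = 57 673
65+: 575 + 1 175 = 1 750
Youth dependency ratio = 31 541 / 57 673 × 100 = 54.7
Old-age dependency ratio = 1 750 / 57 673 × 100 = 3.0
Total dependency ratio = (31 541 + 1 750) / 57 673 × 100 = 33 291 / 57 673 × 100 = 57.7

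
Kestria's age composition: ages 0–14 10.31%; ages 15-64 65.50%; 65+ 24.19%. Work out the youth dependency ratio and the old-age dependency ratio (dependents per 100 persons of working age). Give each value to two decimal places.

Youth dependency ratio: 15.74
Old-age dependency ratio: 36.93

Youth dependency ratio = 10.31 / 65.50 × 100 = 15.74
Old-age dependency ratio = 24.19 / 65.50 × 100 = 36.93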